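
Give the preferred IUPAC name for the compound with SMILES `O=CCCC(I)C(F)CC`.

The longest chain bearing the –CHO group is 7 carbons long (heptane).
The principal characteristic group is an aldehyde (terminal –CHO), named with the suffix -al.
Number the chain so that the aldehyde carbon is C-1 by definition.
That gives a fluoro group at C-5; an iodo group at C-4.
Substituent prefixes are cited in alphabetical order (multiplying prefixes like di-/tri- are ignored for ordering).
The name is 5-fluoro-4-iodoheptanal.

5-fluoro-4-iodoheptanal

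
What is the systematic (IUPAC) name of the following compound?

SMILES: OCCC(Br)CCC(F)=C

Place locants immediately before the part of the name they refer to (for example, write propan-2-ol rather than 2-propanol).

The longest carbon chain that includes the –OH group and the multiple bond has 7 carbons, so the parent hydride is heptane.
The principal characteristic group is an alcohol (–OH), named with the suffix -ol.
A C=C double bond in the chain gives the infix -ene-.
Number the chain so that numbering from this end puts the hydroxyl group at C-1 rather than C-7.
That gives the hydroxyl at C-1; the double bond between C-6 and C-7; a bromo group at C-3; a fluoro group at C-6.
Substituent prefixes are cited in alphabetical order (multiplying prefixes like di-/tri- are ignored for ordering).
The name is 3-bromo-6-fluorohept-6-en-1-ol.

3-bromo-6-fluorohept-6-en-1-ol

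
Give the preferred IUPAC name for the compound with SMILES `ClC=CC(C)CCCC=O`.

7-chloro-5-methylhept-6-enal

Counting along the main chain through the –CHO group and the multiple bond gives 7 carbons: the parent is heptane.
An aldehyde (terminal –CHO) is the principal characteristic group, giving the suffix -al.
The chain contains a C=C double bond, so the unsaturation ending is -ene.
Number the chain so that the aldehyde carbon is C-1 by definition.
That gives the double bond between C-6 and C-7; a chloro group at C-7; a methyl group at C-5.
Substituent prefixes are cited in alphabetical order (multiplying prefixes like di-/tri- are ignored for ordering).
Putting it together: 7-chloro-5-methylhept-6-enal.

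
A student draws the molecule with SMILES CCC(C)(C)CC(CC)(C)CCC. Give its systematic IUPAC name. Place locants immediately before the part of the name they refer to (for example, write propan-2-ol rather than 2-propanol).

5-ethyl-3,3,5-trimethyloctane

The longest continuous carbon chain has 8 atoms, so the parent hydride is octane.
Number the chain so that the substituent locant set {3,3,5,5} is lower than {4,4,6,6} at the first point of difference.
That gives an ethyl group at C-5; methyl groups at C-3 (×2) and C-5.
Substituent prefixes are cited in alphabetical order (multiplying prefixes like di-/tri- are ignored for ordering).
Putting it together: 5-ethyl-3,3,5-trimethyloctane.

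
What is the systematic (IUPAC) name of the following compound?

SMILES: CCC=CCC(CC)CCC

6-ethylnon-3-ene

Counting along the main chain through the multiple bond gives 9 carbons: the parent is nonane.
There is one C=C double bond, indicated by the ending -ene.
Choose the numbering such that numbering from this end puts the double bond at C-3 rather than C-6.
That gives the double bond between C-3 and C-4; an ethyl group at C-6.
The name is 6-ethylnon-3-ene.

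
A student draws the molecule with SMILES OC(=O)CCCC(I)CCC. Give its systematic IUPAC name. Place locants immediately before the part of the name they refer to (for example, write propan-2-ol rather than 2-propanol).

5-iodooctanoic acid

The longest carbon chain that includes the –COOH group has 8 carbons, so the parent hydride is octane.
A carboxylic acid (terminal –COOH) is the principal characteristic group, giving the suffix -oic acid.
Choose the numbering such that the carboxylic acid carbon is C-1 by definition.
This places an iodo group at C-5.
Assembling the pieces gives 5-iodooctanoic acid.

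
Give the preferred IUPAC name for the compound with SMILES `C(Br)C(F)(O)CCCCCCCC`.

The longest chain bearing the –OH group is 10 carbons long (decane).
The principal characteristic group is an alcohol (–OH), named with the suffix -ol.
Choose the numbering such that numbering from this end puts the hydroxyl group at C-2 rather than C-9.
This places the hydroxyl at C-2; a bromo group at C-1; a fluoro group at C-2.
The substituents are ordered alphabetically, ignoring any di-/tri- multipliers.
The name is 1-bromo-2-fluorodecan-2-ol.

1-bromo-2-fluorodecan-2-ol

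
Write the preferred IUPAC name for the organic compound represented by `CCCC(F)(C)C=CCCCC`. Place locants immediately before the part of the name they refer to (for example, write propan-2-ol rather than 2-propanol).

4-fluoro-4-methyldec-5-ene

Counting along the main chain through the multiple bond gives 10 carbons: the parent is decane.
The chain contains a C=C double bond, so the unsaturation ending is -ene.
The numbering direction is chosen so that the substituent locant set {4,4} is lower than {7,7} at the first point of difference.
With this numbering: the double bond between C-5 and C-6; a fluoro group at C-4; a methyl group at C-4.
Prefixes are listed alphabetically: fluoro, methyl.
Putting it together: 4-fluoro-4-methyldec-5-ene.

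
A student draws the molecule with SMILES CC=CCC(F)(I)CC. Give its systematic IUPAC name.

Counting along the main chain through the multiple bond gives 7 carbons: the parent is heptane.
The chain contains a C=C double bond, so the unsaturation ending is -ene.
Choose the numbering such that numbering from this end puts the double bond at C-2 rather than C-5.
With this numbering: the double bond between C-2 and C-3; a fluoro group at C-5; an iodo group at C-5.
Substituent prefixes are cited in alphabetical order (multiplying prefixes like di-/tri- are ignored for ordering).
Putting it together: 5-fluoro-5-iodohept-2-ene.

5-fluoro-5-iodohept-2-ene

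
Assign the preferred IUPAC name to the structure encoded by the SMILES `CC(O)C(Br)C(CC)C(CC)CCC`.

3-bromo-4,5-diethyloctan-2-ol

The longest chain bearing the –OH group is 8 carbons long (octane).
The principal characteristic group is an alcohol (–OH), named with the suffix -ol.
The numbering direction is chosen so that numbering from this end puts the hydroxyl group at C-2 rather than C-7.
That gives the hydroxyl at C-2; a bromo group at C-3; ethyl groups at C-4 and C-5.
The substituents are ordered alphabetically, ignoring any di-/tri- multipliers.
Putting it together: 3-bromo-4,5-diethyloctan-2-ol.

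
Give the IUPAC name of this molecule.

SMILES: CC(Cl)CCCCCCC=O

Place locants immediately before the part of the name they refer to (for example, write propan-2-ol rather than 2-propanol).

The longest chain bearing the –CHO group is 9 carbons long (nonane).
The principal characteristic group is an aldehyde (terminal –CHO), named with the suffix -al.
Number the chain so that the aldehyde carbon is C-1 by definition.
With this numbering: a chloro group at C-8.
The name is 8-chlorononanal.

8-chlorononanal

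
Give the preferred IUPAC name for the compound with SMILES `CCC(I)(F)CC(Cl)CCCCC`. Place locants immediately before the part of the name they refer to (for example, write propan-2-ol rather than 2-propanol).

5-chloro-3-fluoro-3-iododecane

The longest carbon chain is 10 atoms: the parent is decane.
The numbering direction is chosen so that the substituent locant set {3,3,5} is lower than {6,8,8} at the first point of difference.
That gives a chloro group at C-5; a fluoro group at C-3; an iodo group at C-3.
The substituents are ordered alphabetically, ignoring any di-/tri- multipliers.
The name is 5-chloro-3-fluoro-3-iododecane.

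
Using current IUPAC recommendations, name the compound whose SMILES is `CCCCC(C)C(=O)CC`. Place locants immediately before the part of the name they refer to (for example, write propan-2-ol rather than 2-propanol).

4-methyloctan-3-one

The longest chain bearing the carbonyl is 8 carbons long (octane).
A ketone (C=O on an internal carbon) is the principal characteristic group, giving the suffix -one.
The numbering direction is chosen so that numbering from this end puts the carbonyl group at C-3 rather than C-6.
This places the carbonyl at C-3; a methyl group at C-4.
The name is 4-methyloctan-3-one.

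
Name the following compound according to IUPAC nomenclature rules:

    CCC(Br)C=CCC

5-bromohept-3-ene

The longest chain bearing the multiple bond is 7 carbons long (heptane).
A C=C double bond in the chain gives the infix -ene-.
The numbering direction is chosen so that numbering from this end puts the double bond at C-3 rather than C-4.
This places the double bond between C-3 and C-4; a bromo group at C-5.
Putting it together: 5-bromohept-3-ene.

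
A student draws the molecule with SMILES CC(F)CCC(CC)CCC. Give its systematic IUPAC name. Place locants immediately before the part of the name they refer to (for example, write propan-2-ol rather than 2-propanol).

The longest continuous carbon chain has 8 atoms, so the parent hydride is octane.
The numbering direction is chosen so that the substituent locant set {2,5} is lower than {4,7} at the first point of difference.
This places an ethyl group at C-5; a fluoro group at C-2.
The substituents are ordered alphabetically, ignoring any di-/tri- multipliers.
The name is 5-ethyl-2-fluorooctane.

5-ethyl-2-fluorooctane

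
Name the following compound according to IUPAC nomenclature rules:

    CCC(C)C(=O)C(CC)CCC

5-ethyl-3-methyloctan-4-one

The longest carbon chain that includes the carbonyl has 8 carbons, so the parent hydride is octane.
A ketone (C=O on an internal carbon) is the principal characteristic group, giving the suffix -one.
Choose the numbering such that numbering from this end puts the carbonyl group at C-4 rather than C-5.
This places the carbonyl at C-4; an ethyl group at C-5; a methyl group at C-3.
Prefixes are listed alphabetically: ethyl, methyl.
Assembling the pieces gives 5-ethyl-3-methyloctan-4-one.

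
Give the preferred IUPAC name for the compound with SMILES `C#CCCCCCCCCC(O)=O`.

The longest chain bearing the –COOH group and the multiple bond is 11 carbons long (undecane).
The principal characteristic group is a carboxylic acid (terminal –COOH), named with the suffix -oic acid.
The chain contains a C≡C triple bond, so the unsaturation ending is -yne.
Number the chain so that the carboxylic acid carbon is C-1 by definition.
With this numbering: the triple bond between C-10 and C-11.
The name is undec-10-ynoic acid.

undec-10-ynoic acid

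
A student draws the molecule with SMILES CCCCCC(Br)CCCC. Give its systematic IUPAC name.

The longest carbon chain is 10 atoms: the parent is decane.
Choose the numbering such that the substituent locant set {5} is lower than {6} at the first point of difference.
This places a bromo group at C-5.
Assembling the pieces gives 5-bromodecane.

5-bromodecane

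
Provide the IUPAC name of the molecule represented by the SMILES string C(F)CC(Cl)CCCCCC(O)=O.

7-chloro-9-fluorononanoic acid

Counting along the main chain through the –COOH group gives 9 carbons: the parent is nonane.
The principal characteristic group is a carboxylic acid (terminal –COOH), named with the suffix -oic acid.
Number the chain so that the carboxylic acid carbon is C-1 by definition.
With this numbering: a chloro group at C-7; a fluoro group at C-9.
The substituents are ordered alphabetically, ignoring any di-/tri- multipliers.
Putting it together: 7-chloro-9-fluorononanoic acid.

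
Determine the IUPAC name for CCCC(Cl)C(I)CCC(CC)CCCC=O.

9-chloro-5-ethyl-8-iodododecanal

The longest carbon chain that includes the –CHO group has 12 carbons, so the parent hydride is dodecane.
The principal characteristic group is an aldehyde (terminal –CHO), named with the suffix -al.
Number the chain so that the aldehyde carbon is C-1 by definition.
With this numbering: a chloro group at C-9; an ethyl group at C-5; an iodo group at C-8.
The substituents are ordered alphabetically, ignoring any di-/tri- multipliers.
Assembling the pieces gives 9-chloro-5-ethyl-8-iodododecanal.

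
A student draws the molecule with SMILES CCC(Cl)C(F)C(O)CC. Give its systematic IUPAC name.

5-chloro-4-fluoroheptan-3-ol

The longest chain bearing the –OH group is 7 carbons long (heptane).
An alcohol (–OH) is the principal characteristic group, giving the suffix -ol.
Number the chain so that numbering from this end puts the hydroxyl group at C-3 rather than C-5.
This places the hydroxyl at C-3; a chloro group at C-5; a fluoro group at C-4.
Substituent prefixes are cited in alphabetical order (multiplying prefixes like di-/tri- are ignored for ordering).
Assembling the pieces gives 5-chloro-4-fluoroheptan-3-ol.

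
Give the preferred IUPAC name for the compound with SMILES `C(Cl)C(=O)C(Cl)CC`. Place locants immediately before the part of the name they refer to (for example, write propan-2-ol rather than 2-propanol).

The longest chain bearing the carbonyl is 5 carbons long (pentane).
A ketone (C=O on an internal carbon) is the principal characteristic group, giving the suffix -one.
Number the chain so that numbering from this end puts the carbonyl group at C-2 rather than C-4.
With this numbering: the carbonyl at C-2; chloro groups at C-1 and C-3.
Assembling the pieces gives 1,3-dichloropentan-2-one.

1,3-dichloropentan-2-one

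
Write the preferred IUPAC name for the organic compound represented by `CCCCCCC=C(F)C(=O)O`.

2-fluoronon-2-enoic acid

The longest chain bearing the –COOH group and the multiple bond is 9 carbons long (nonane).
A carboxylic acid (terminal –COOH) is the principal characteristic group, giving the suffix -oic acid.
The chain contains a C=C double bond, so the unsaturation ending is -ene.
Number the chain so that the carboxylic acid carbon is C-1 by definition.
That gives the double bond between C-2 and C-3; a fluoro group at C-2.
The name is 2-fluoronon-2-enoic acid.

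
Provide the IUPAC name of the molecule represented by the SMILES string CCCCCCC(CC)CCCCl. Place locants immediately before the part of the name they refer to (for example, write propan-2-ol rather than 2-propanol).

The longest continuous carbon chain has 10 atoms, so the parent hydride is decane.
The numbering direction is chosen so that the substituent locant set {1,4} is lower than {7,10} at the first point of difference.
This places a chloro group at C-1; an ethyl group at C-4.
Substituent prefixes are cited in alphabetical order (multiplying prefixes like di-/tri- are ignored for ordering).
Putting it together: 1-chloro-4-ethyldecane.

1-chloro-4-ethyldecane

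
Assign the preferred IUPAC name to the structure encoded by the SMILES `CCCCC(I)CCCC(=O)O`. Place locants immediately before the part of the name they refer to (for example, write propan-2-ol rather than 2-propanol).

The longest carbon chain that includes the –COOH group has 9 carbons, so the parent hydride is nonane.
The highest-priority functional group is a carboxylic acid (terminal –COOH), so the name ends in -oic acid.
Choose the numbering such that the carboxylic acid carbon is C-1 by definition.
With this numbering: an iodo group at C-5.
The name is 5-iodononanoic acid.

5-iodononanoic acid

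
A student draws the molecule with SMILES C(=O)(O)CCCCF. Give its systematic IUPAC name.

5-fluoropentanoic acid

The longest chain bearing the –COOH group is 5 carbons long (pentane).
A carboxylic acid (terminal –COOH) is the principal characteristic group, giving the suffix -oic acid.
The numbering direction is chosen so that the carboxylic acid carbon is C-1 by definition.
This places a fluoro group at C-5.
Putting it together: 5-fluoropentanoic acid.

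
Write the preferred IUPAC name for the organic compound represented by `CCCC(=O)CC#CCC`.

Counting along the main chain through the carbonyl and the multiple bond gives 9 carbons: the parent is nonane.
A ketone (C=O on an internal carbon) is the principal characteristic group, giving the suffix -one.
There is one C≡C triple bond, indicated by the ending -yne.
The numbering direction is chosen so that numbering from this end puts the carbonyl group at C-4 rather than C-6.
That gives the carbonyl at C-4; the triple bond between C-6 and C-7.
The name is non-6-yn-4-one.

non-6-yn-4-one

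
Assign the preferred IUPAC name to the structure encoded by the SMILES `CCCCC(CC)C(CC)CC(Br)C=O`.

2-bromo-4,5-diethylnonanal

Counting along the main chain through the –CHO group gives 9 carbons: the parent is nonane.
The principal characteristic group is an aldehyde (terminal –CHO), named with the suffix -al.
Choose the numbering such that the aldehyde carbon is C-1 by definition.
That gives a bromo group at C-2; ethyl groups at C-4 and C-5.
Substituent prefixes are cited in alphabetical order (multiplying prefixes like di-/tri- are ignored for ordering).
The name is 2-bromo-4,5-diethylnonanal.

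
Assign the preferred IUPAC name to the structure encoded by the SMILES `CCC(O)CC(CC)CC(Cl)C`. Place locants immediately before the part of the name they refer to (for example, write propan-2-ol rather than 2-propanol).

7-chloro-5-ethyloctan-3-ol

Counting along the main chain through the –OH group gives 8 carbons: the parent is octane.
The principal characteristic group is an alcohol (–OH), named with the suffix -ol.
Choose the numbering such that numbering from this end puts the hydroxyl group at C-3 rather than C-6.
This places the hydroxyl at C-3; a chloro group at C-7; an ethyl group at C-5.
Substituent prefixes are cited in alphabetical order (multiplying prefixes like di-/tri- are ignored for ordering).
Assembling the pieces gives 7-chloro-5-ethyloctan-3-ol.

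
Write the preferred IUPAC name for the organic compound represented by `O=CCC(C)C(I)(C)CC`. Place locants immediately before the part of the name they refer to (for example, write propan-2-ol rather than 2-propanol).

The longest chain bearing the –CHO group is 6 carbons long (hexane).
The highest-priority functional group is an aldehyde (terminal –CHO), so the name ends in -al.
The numbering direction is chosen so that the aldehyde carbon is C-1 by definition.
This places an iodo group at C-4; methyl groups at C-3 and C-4.
Prefixes are listed alphabetically: iodo, methyl.
Putting it together: 4-iodo-3,4-dimethylhexanal.

4-iodo-3,4-dimethylhexanal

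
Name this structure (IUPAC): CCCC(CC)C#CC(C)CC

The longest carbon chain that includes the multiple bond has 9 carbons, so the parent hydride is nonane.
The chain contains a C≡C triple bond, so the unsaturation ending is -yne.
Choose the numbering such that numbering from this end puts the triple bond at C-4 rather than C-5.
With this numbering: the triple bond between C-4 and C-5; an ethyl group at C-6; a methyl group at C-3.
Substituent prefixes are cited in alphabetical order (multiplying prefixes like di-/tri- are ignored for ordering).
Putting it together: 6-ethyl-3-methylnon-4-yne.

6-ethyl-3-methylnon-4-yne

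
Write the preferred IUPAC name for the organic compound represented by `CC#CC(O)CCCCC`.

The longest carbon chain that includes the –OH group and the multiple bond has 9 carbons, so the parent hydride is nonane.
An alcohol (–OH) is the principal characteristic group, giving the suffix -ol.
There is one C≡C triple bond, indicated by the ending -yne.
Number the chain so that numbering from this end puts the hydroxyl group at C-4 rather than C-6.
With this numbering: the hydroxyl at C-4; the triple bond between C-2 and C-3.
The name is non-2-yn-4-ol.

non-2-yn-4-ol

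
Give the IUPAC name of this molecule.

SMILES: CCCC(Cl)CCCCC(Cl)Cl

The longest continuous carbon chain has 9 atoms, so the parent hydride is nonane.
The numbering direction is chosen so that the substituent locant set {1,1,6} is lower than {4,9,9} at the first point of difference.
This places chloro groups at C-1 (×2) and C-6.
Putting it together: 1,1,6-trichlorononane.

1,1,6-trichlorononane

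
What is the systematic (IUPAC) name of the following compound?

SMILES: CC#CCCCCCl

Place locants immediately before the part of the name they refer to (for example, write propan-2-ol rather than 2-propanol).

The longest chain bearing the multiple bond is 7 carbons long (heptane).
The chain contains a C≡C triple bond, so the unsaturation ending is -yne.
Choose the numbering such that numbering from this end puts the triple bond at C-2 rather than C-5.
With this numbering: the triple bond between C-2 and C-3; a chloro group at C-7.
The name is 7-chlorohept-2-yne.

7-chlorohept-2-yne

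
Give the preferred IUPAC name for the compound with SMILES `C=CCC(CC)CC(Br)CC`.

6-bromo-4-ethyloct-1-ene

Counting along the main chain through the multiple bond gives 8 carbons: the parent is octane.
There is one C=C double bond, indicated by the ending -ene.
Number the chain so that numbering from this end puts the double bond at C-1 rather than C-7.
That gives the double bond between C-1 and C-2; a bromo group at C-6; an ethyl group at C-4.
Prefixes are listed alphabetically: bromo, ethyl.
Putting it together: 6-bromo-4-ethyloct-1-ene.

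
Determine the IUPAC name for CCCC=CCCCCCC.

The longest chain bearing the multiple bond is 11 carbons long (undecane).
The chain contains a C=C double bond, so the unsaturation ending is -ene.
Number the chain so that numbering from this end puts the double bond at C-4 rather than C-7.
That gives the double bond between C-4 and C-5.
Assembling the pieces gives undec-4-ene.

undec-4-ene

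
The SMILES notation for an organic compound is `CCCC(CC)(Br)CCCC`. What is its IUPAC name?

4-bromo-4-ethyloctane

The longest continuous carbon chain has 8 atoms, so the parent hydride is octane.
Number the chain so that the substituent locant set {4,4} is lower than {5,5} at the first point of difference.
That gives a bromo group at C-4; an ethyl group at C-4.
The substituents are ordered alphabetically, ignoring any di-/tri- multipliers.
Putting it together: 4-bromo-4-ethyloctane.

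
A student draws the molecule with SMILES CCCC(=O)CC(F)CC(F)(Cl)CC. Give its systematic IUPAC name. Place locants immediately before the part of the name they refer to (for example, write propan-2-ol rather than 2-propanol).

8-chloro-6,8-difluorodecan-4-one

The longest chain bearing the carbonyl is 10 carbons long (decane).
The highest-priority functional group is a ketone (C=O on an internal carbon), so the name ends in -one.
Number the chain so that numbering from this end puts the carbonyl group at C-4 rather than C-7.
This places the carbonyl at C-4; a chloro group at C-8; fluoro groups at C-6 and C-8.
The substituents are ordered alphabetically, ignoring any di-/tri- multipliers.
Putting it together: 8-chloro-6,8-difluorodecan-4-one.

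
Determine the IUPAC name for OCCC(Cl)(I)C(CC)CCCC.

The longest chain bearing the –OH group is 8 carbons long (octane).
The principal characteristic group is an alcohol (–OH), named with the suffix -ol.
Number the chain so that numbering from this end puts the hydroxyl group at C-1 rather than C-8.
This places the hydroxyl at C-1; a chloro group at C-3; an ethyl group at C-4; an iodo group at C-3.
Substituent prefixes are cited in alphabetical order (multiplying prefixes like di-/tri- are ignored for ordering).
Putting it together: 3-chloro-4-ethyl-3-iodooctan-1-ol.

3-chloro-4-ethyl-3-iodooctan-1-ol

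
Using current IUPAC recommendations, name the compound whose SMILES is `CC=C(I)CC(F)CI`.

5-fluoro-3,6-diiodohex-2-ene

The longest chain bearing the multiple bond is 6 carbons long (hexane).
A C=C double bond in the chain gives the infix -ene-.
Number the chain so that numbering from this end puts the double bond at C-2 rather than C-4.
That gives the double bond between C-2 and C-3; a fluoro group at C-5; iodo groups at C-3 and C-6.
The substituents are ordered alphabetically, ignoring any di-/tri- multipliers.
The name is 5-fluoro-3,6-diiodohex-2-ene.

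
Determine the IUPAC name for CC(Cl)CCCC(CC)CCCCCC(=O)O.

11-chloro-7-ethyldodecanoic acid

Counting along the main chain through the –COOH group gives 12 carbons: the parent is dodecane.
The highest-priority functional group is a carboxylic acid (terminal –COOH), so the name ends in -oic acid.
The numbering direction is chosen so that the carboxylic acid carbon is C-1 by definition.
That gives a chloro group at C-11; an ethyl group at C-7.
Prefixes are listed alphabetically: chloro, ethyl.
Assembling the pieces gives 11-chloro-7-ethyldodecanoic acid.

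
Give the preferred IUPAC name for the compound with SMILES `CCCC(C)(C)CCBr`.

1-bromo-3,3-dimethylhexane

The parent chain contains 6 carbons (hexane).
Number the chain so that the substituent locant set {1,3,3} is lower than {4,4,6} at the first point of difference.
With this numbering: a bromo group at C-1; two methyl groups at C-3.
Prefixes are listed alphabetically: bromo, methyl.
Putting it together: 1-bromo-3,3-dimethylhexane.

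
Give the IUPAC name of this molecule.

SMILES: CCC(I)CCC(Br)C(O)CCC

5-bromo-8-iododecan-4-ol

The longest chain bearing the –OH group is 10 carbons long (decane).
An alcohol (–OH) is the principal characteristic group, giving the suffix -ol.
The numbering direction is chosen so that numbering from this end puts the hydroxyl group at C-4 rather than C-7.
That gives the hydroxyl at C-4; a bromo group at C-5; an iodo group at C-8.
The substituents are ordered alphabetically, ignoring any di-/tri- multipliers.
Putting it together: 5-bromo-8-iododecan-4-ol.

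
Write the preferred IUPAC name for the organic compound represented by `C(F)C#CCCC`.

1-fluorohex-2-yne

The longest chain bearing the multiple bond is 6 carbons long (hexane).
A C≡C triple bond in the chain gives the infix -yne-.
Number the chain so that numbering from this end puts the triple bond at C-2 rather than C-4.
With this numbering: the triple bond between C-2 and C-3; a fluoro group at C-1.
Putting it together: 1-fluorohex-2-yne.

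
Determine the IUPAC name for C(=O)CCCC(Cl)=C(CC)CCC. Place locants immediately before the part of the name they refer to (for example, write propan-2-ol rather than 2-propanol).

5-chloro-6-ethylnon-5-enal

The longest chain bearing the –CHO group and the multiple bond is 9 carbons long (nonane).
An aldehyde (terminal –CHO) is the principal characteristic group, giving the suffix -al.
There is one C=C double bond, indicated by the ending -ene.
Number the chain so that the aldehyde carbon is C-1 by definition.
This places the double bond between C-5 and C-6; a chloro group at C-5; an ethyl group at C-6.
The substituents are ordered alphabetically, ignoring any di-/tri- multipliers.
Assembling the pieces gives 5-chloro-6-ethylnon-5-enal.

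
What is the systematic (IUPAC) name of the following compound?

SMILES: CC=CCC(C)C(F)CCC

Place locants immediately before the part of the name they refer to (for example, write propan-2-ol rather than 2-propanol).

6-fluoro-5-methylnon-2-ene

Counting along the main chain through the multiple bond gives 9 carbons: the parent is nonane.
There is one C=C double bond, indicated by the ending -ene.
The numbering direction is chosen so that numbering from this end puts the double bond at C-2 rather than C-7.
This places the double bond between C-2 and C-3; a fluoro group at C-6; a methyl group at C-5.
The substituents are ordered alphabetically, ignoring any di-/tri- multipliers.
Putting it together: 6-fluoro-5-methylnon-2-ene.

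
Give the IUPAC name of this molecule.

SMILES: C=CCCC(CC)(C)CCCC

The longest chain bearing the multiple bond is 9 carbons long (nonane).
The chain contains a C=C double bond, so the unsaturation ending is -ene.
Number the chain so that numbering from this end puts the double bond at C-1 rather than C-8.
That gives the double bond between C-1 and C-2; an ethyl group at C-5; a methyl group at C-5.
Substituent prefixes are cited in alphabetical order (multiplying prefixes like di-/tri- are ignored for ordering).
Assembling the pieces gives 5-ethyl-5-methylnon-1-ene.

5-ethyl-5-methylnon-1-ene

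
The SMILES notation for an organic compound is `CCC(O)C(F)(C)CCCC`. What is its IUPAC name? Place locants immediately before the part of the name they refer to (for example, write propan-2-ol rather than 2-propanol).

Counting along the main chain through the –OH group gives 8 carbons: the parent is octane.
An alcohol (–OH) is the principal characteristic group, giving the suffix -ol.
The numbering direction is chosen so that numbering from this end puts the hydroxyl group at C-3 rather than C-6.
This places the hydroxyl at C-3; a fluoro group at C-4; a methyl group at C-4.
Substituent prefixes are cited in alphabetical order (multiplying prefixes like di-/tri- are ignored for ordering).
Putting it together: 4-fluoro-4-methyloctan-3-ol.

4-fluoro-4-methyloctan-3-ol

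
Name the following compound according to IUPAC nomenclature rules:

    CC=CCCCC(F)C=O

Counting along the main chain through the –CHO group and the multiple bond gives 8 carbons: the parent is octane.
The principal characteristic group is an aldehyde (terminal –CHO), named with the suffix -al.
There is one C=C double bond, indicated by the ending -ene.
Number the chain so that the aldehyde carbon is C-1 by definition.
With this numbering: the double bond between C-6 and C-7; a fluoro group at C-2.
Putting it together: 2-fluorooct-6-enal.

2-fluorooct-6-enal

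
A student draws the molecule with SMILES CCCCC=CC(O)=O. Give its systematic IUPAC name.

hept-2-enoic acid

The longest chain bearing the –COOH group and the multiple bond is 7 carbons long (heptane).
The highest-priority functional group is a carboxylic acid (terminal –COOH), so the name ends in -oic acid.
A C=C double bond in the chain gives the infix -ene-.
Number the chain so that the carboxylic acid carbon is C-1 by definition.
That gives the double bond between C-2 and C-3.
The name is hept-2-enoic acid.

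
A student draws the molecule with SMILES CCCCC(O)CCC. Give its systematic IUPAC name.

The longest chain bearing the –OH group is 8 carbons long (octane).
The principal characteristic group is an alcohol (–OH), named with the suffix -ol.
Number the chain so that numbering from this end puts the hydroxyl group at C-4 rather than C-5.
With this numbering: the hydroxyl at C-4.
Putting it together: octan-4-ol.

octan-4-ol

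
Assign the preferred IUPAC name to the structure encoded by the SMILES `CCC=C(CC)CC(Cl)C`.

6-chloro-4-ethylhept-3-ene

The longest carbon chain that includes the multiple bond has 7 carbons, so the parent hydride is heptane.
There is one C=C double bond, indicated by the ending -ene.
Number the chain so that numbering from this end puts the double bond at C-3 rather than C-4.
This places the double bond between C-3 and C-4; a chloro group at C-6; an ethyl group at C-4.
The substituents are ordered alphabetically, ignoring any di-/tri- multipliers.
Assembling the pieces gives 6-chloro-4-ethylhept-3-ene.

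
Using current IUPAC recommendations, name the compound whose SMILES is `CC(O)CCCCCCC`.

nonan-2-ol

The longest chain bearing the –OH group is 9 carbons long (nonane).
The highest-priority functional group is an alcohol (–OH), so the name ends in -ol.
Choose the numbering such that numbering from this end puts the hydroxyl group at C-2 rather than C-8.
This places the hydroxyl at C-2.
The name is nonan-2-ol.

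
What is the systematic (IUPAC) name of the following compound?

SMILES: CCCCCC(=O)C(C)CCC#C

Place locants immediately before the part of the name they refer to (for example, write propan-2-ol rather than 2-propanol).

The longest carbon chain that includes the carbonyl and the multiple bond has 11 carbons, so the parent hydride is undecane.
The highest-priority functional group is a ketone (C=O on an internal carbon), so the name ends in -one.
A C≡C triple bond in the chain gives the infix -yne-.
Number the chain so that numbering from this end puts the triple bond at C-1 rather than C-10.
That gives the carbonyl at C-6; the triple bond between C-1 and C-2; a methyl group at C-5.
Assembling the pieces gives 5-methylundec-1-yn-6-one.

5-methylundec-1-yn-6-one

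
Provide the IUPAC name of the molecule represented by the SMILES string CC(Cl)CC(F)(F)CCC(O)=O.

The longest chain bearing the –COOH group is 7 carbons long (heptane).
The principal characteristic group is a carboxylic acid (terminal –COOH), named with the suffix -oic acid.
Choose the numbering such that the carboxylic acid carbon is C-1 by definition.
With this numbering: a chloro group at C-6; two fluoro groups at C-4.
Substituent prefixes are cited in alphabetical order (multiplying prefixes like di-/tri- are ignored for ordering).
Putting it together: 6-chloro-4,4-difluoroheptanoic acid.

6-chloro-4,4-difluoroheptanoic acid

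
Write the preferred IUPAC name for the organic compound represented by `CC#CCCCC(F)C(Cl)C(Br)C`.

The longest chain bearing the multiple bond is 10 carbons long (decane).
There is one C≡C triple bond, indicated by the ending -yne.
Number the chain so that numbering from this end puts the triple bond at C-2 rather than C-8.
With this numbering: the triple bond between C-2 and C-3; a bromo group at C-9; a chloro group at C-8; a fluoro group at C-7.
The substituents are ordered alphabetically, ignoring any di-/tri- multipliers.
Assembling the pieces gives 9-bromo-8-chloro-7-fluorodec-2-yne.

9-bromo-8-chloro-7-fluorodec-2-yne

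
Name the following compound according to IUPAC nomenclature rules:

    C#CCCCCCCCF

The longest carbon chain that includes the multiple bond has 9 carbons, so the parent hydride is nonane.
A C≡C triple bond in the chain gives the infix -yne-.
Choose the numbering such that numbering from this end puts the triple bond at C-1 rather than C-8.
This places the triple bond between C-1 and C-2; a fluoro group at C-9.
The name is 9-fluoronon-1-yne.

9-fluoronon-1-yne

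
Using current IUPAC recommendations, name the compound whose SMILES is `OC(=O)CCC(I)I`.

4,4-diiodobutanoic acid

The longest carbon chain that includes the –COOH group has 4 carbons, so the parent hydride is butane.
A carboxylic acid (terminal –COOH) is the principal characteristic group, giving the suffix -oic acid.
Choose the numbering such that the carboxylic acid carbon is C-1 by definition.
With this numbering: two iodo groups at C-4.
Assembling the pieces gives 4,4-diiodobutanoic acid.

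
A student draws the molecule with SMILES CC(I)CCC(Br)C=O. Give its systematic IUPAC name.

2-bromo-5-iodohexanal

The longest carbon chain that includes the –CHO group has 6 carbons, so the parent hydride is hexane.
An aldehyde (terminal –CHO) is the principal characteristic group, giving the suffix -al.
The numbering direction is chosen so that the aldehyde carbon is C-1 by definition.
That gives a bromo group at C-2; an iodo group at C-5.
Prefixes are listed alphabetically: bromo, iodo.
Assembling the pieces gives 2-bromo-5-iodohexanal.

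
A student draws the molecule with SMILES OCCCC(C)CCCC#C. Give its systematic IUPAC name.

4-methylnon-8-yn-1-ol

The longest carbon chain that includes the –OH group and the multiple bond has 9 carbons, so the parent hydride is nonane.
The principal characteristic group is an alcohol (–OH), named with the suffix -ol.
A C≡C triple bond in the chain gives the infix -yne-.
Choose the numbering such that numbering from this end puts the hydroxyl group at C-1 rather than C-9.
With this numbering: the hydroxyl at C-1; the triple bond between C-8 and C-9; a methyl group at C-4.
The name is 4-methylnon-8-yn-1-ol.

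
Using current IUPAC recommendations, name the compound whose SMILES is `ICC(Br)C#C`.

The longest carbon chain that includes the multiple bond has 4 carbons, so the parent hydride is butane.
A C≡C triple bond in the chain gives the infix -yne-.
The numbering direction is chosen so that numbering from this end puts the triple bond at C-1 rather than C-3.
With this numbering: the triple bond between C-1 and C-2; a bromo group at C-3; an iodo group at C-4.
Substituent prefixes are cited in alphabetical order (multiplying prefixes like di-/tri- are ignored for ordering).
The name is 3-bromo-4-iodobut-1-yne.

3-bromo-4-iodobut-1-yne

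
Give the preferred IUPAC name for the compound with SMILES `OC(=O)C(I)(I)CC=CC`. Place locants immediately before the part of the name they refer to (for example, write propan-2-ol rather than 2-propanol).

2,2-diiodohex-4-enoic acid

The longest carbon chain that includes the –COOH group and the multiple bond has 6 carbons, so the parent hydride is hexane.
The highest-priority functional group is a carboxylic acid (terminal –COOH), so the name ends in -oic acid.
A C=C double bond in the chain gives the infix -ene-.
Number the chain so that the carboxylic acid carbon is C-1 by definition.
This places the double bond between C-4 and C-5; two iodo groups at C-2.
The name is 2,2-diiodohex-4-enoic acid.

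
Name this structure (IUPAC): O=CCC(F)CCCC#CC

3-fluoronon-7-ynal

Counting along the main chain through the –CHO group and the multiple bond gives 9 carbons: the parent is nonane.
The highest-priority functional group is an aldehyde (terminal –CHO), so the name ends in -al.
There is one C≡C triple bond, indicated by the ending -yne.
The numbering direction is chosen so that the aldehyde carbon is C-1 by definition.
This places the triple bond between C-7 and C-8; a fluoro group at C-3.
Putting it together: 3-fluoronon-7-ynal.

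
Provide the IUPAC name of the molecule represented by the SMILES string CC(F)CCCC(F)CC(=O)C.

4,8-difluorononan-2-one

The longest chain bearing the carbonyl is 9 carbons long (nonane).
A ketone (C=O on an internal carbon) is the principal characteristic group, giving the suffix -one.
Choose the numbering such that numbering from this end puts the carbonyl group at C-2 rather than C-8.
With this numbering: the carbonyl at C-2; fluoro groups at C-4 and C-8.
Putting it together: 4,8-difluorononan-2-one.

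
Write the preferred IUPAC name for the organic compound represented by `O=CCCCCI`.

5-iodopentanal

Counting along the main chain through the –CHO group gives 5 carbons: the parent is pentane.
An aldehyde (terminal –CHO) is the principal characteristic group, giving the suffix -al.
Choose the numbering such that the aldehyde carbon is C-1 by definition.
With this numbering: an iodo group at C-5.
Putting it together: 5-iodopentanal.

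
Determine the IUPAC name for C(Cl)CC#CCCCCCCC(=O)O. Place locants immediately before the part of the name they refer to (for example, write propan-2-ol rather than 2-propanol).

11-chloroundec-8-ynoic acid

The longest chain bearing the –COOH group and the multiple bond is 11 carbons long (undecane).
The principal characteristic group is a carboxylic acid (terminal –COOH), named with the suffix -oic acid.
There is one C≡C triple bond, indicated by the ending -yne.
Number the chain so that the carboxylic acid carbon is C-1 by definition.
With this numbering: the triple bond between C-8 and C-9; a chloro group at C-11.
Assembling the pieces gives 11-chloroundec-8-ynoic acid.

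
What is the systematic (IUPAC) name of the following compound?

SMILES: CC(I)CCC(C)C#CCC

8-iodo-5-methylnon-3-yne

Counting along the main chain through the multiple bond gives 9 carbons: the parent is nonane.
The chain contains a C≡C triple bond, so the unsaturation ending is -yne.
The numbering direction is chosen so that numbering from this end puts the triple bond at C-3 rather than C-6.
This places the triple bond between C-3 and C-4; an iodo group at C-8; a methyl group at C-5.
Prefixes are listed alphabetically: iodo, methyl.
The name is 8-iodo-5-methylnon-3-yne.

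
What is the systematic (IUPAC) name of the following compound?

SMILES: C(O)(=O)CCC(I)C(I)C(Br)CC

The longest carbon chain that includes the –COOH group has 8 carbons, so the parent hydride is octane.
The highest-priority functional group is a carboxylic acid (terminal –COOH), so the name ends in -oic acid.
Number the chain so that the carboxylic acid carbon is C-1 by definition.
With this numbering: a bromo group at C-6; iodo groups at C-4 and C-5.
Substituent prefixes are cited in alphabetical order (multiplying prefixes like di-/tri- are ignored for ordering).
Putting it together: 6-bromo-4,5-diiodooctanoic acid.

6-bromo-4,5-diiodooctanoic acid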